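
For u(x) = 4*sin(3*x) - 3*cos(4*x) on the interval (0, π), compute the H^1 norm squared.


||u||_{H^1(0,π)}^2 = 2448/7 + 313*π/2

u'(x) = 12*sin(4*x) + 12*cos(3*x).
Expand u² and (u')² and integrate term by term on (0, π), using: for integers n ≥ 1, ∫_0^π sin²(nx) dx = ∫_0^π cos²(nx) dx = π/2; for n ≠ n', ∫_0^π sin(nx)sin(n'x) dx = ∫_0^π cos(nx)cos(n'x) dx = 0; and by product-to-sum, ∫_0^π sin(nx)cos(n'x) dx = ½∫_0^π [sin((n+n')x) + sin((n−n')x)] dx, which is 0 when n+n' is even and 2n/(n²−n'²) when n+n' is odd (it need not vanish on (0, π)).
  u² squared terms: (-3)²·∫cos(4x)² dx = 9·π/2 = 9*π/2;  (4)²·∫sin(3x)² dx = 16·π/2 = 8*π.
  u² cross terms: 2·(-3)·(4)·∫cos(4x)·sin(3x) dx = -24·(-6/7) = 144/7.
  So ∫_0^π u² dx = 9*π/2 + 8*π + 144/7 = 144/7 + 25*π/2.
  (u')² squared terms: (12)²·∫cos(3x)² dx = 144·π/2 = 72*π;  (12)²·∫sin(4x)² dx = 144·π/2 = 72*π.
  (u')² cross terms: 2·(12)·(12)·∫cos(3x)·sin(4x) dx = 288·(8/7) = 2304/7.
  So ∫_0^π (u')² dx = 72*π + 72*π + 2304/7 = 2304/7 + 144*π.
||u||_{H^1}^2 = (144/7 + 25*π/2) + (2304/7 + 144*π) = 2448/7 + 313*π/2.


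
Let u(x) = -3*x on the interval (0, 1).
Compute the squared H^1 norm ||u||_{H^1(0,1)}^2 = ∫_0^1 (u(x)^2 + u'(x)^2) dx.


||u||_{H^1}^2 = 12

The H^1 norm (squared) on an interval (0, L) is
  ||u||_{H^1}^2 = ∫_0^L u(x)^2 dx + ∫_0^L u'(x)^2 dx.
Compute u'(x) = -3.
Then u(x)^2 = 9*x**2 and u'(x)^2 = 9.
Integrate each monomial from 0 to 1 using ∫_0^1 c·x^n dx = c·1^(n+1)/(n+1):
  ∫_0^1 u(x)^2 dx = ∫_0^1 (9*x^2) dx. Term by term:
    ∫_0^1 9*x^2 dx = 3.
  ∫_0^1 u'(x)^2 dx = ∫_0^1 (9) dx. Term by term:
    ∫_0^1 9 dx = 9.
Adding: ||u||_{H^1}^2 = 3 + 9 = 12.


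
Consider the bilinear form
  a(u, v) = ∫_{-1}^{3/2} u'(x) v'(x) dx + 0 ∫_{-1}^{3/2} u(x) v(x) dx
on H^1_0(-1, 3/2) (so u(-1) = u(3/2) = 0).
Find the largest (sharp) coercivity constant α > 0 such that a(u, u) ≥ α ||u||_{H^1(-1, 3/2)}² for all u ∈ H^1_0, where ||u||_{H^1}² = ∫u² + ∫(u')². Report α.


α = 4*π^2/(25 + 4*π^2)

Coercivity of a(·,·) on H^1_0(-1, 3/2) means a(u, u) ≥ α ||u||_{H^1}² for every u ∈ H^1_0.
The interval has length L = 5/2, and Poincaré/coercivity depend only on L. Here a(u, u) = ∫(u')² + (0)·∫u².
Here c = 0, so a(u,u) = ∫(u')² alone. The condition a(u,u) ≥ α||u||_{H^1}² reads (1−α)∫(u')² ≥ (α−c)∫u². Any admissible α is ≤ 1 (rapidly oscillating u have ∫u²/∫(u')² → 0), and α = 1 would force 0 ≥ (1−c)∫u², impossible since c < 1; so 1−α > 0. By the sharp Poincaré inequality on H^1_0 of an interval of length L, ∫(u')² ≥ (π/L)²∫u² with equality for the first sine mode sin(π(x−x₀)/L) (x₀ the left endpoint), so the inequality holds for all u iff (1−α)(π/L)² ≥ α − c, i.e. α ≤ ((π/L)² + c)/((π/L)² + 1) = (1 + c(L/π)²)/(1 + (L/π)²). (Direct route, valid since c ≤ 0: Poincaré gives c∫u² ≥ c(L/π)²∫(u')², so a(u,u) ≥ (1 + c(L/π)²)∫(u')², while ||u||_{H^1}² ≤ (1 + (L/π)²)∫(u')²; dividing yields the same α.) With (π/L)² = 4*π^2/25 and c = 0, the largest admissible constant is α = ((π/L)² + c)/((π/L)² + 1).
Simplifying, α = 4*π^2/(25 + 4*π^2).


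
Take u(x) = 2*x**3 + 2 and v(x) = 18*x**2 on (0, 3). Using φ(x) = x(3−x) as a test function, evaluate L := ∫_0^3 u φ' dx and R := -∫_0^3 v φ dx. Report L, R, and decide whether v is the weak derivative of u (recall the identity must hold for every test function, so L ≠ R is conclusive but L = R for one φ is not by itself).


LHS = -729/10, RHS = -2187/10. No, v is not the weak derivative of u.

u(x) = 2*x**3 + 2, classical derivative u'(x) = 6*x**2.
φ(x) = x(3−x), so φ'(x) = 3 - 2*x.
Note φ(0) = φ(3) = 0, so the boundary term u·φ vanishes.
LHS = ∫_0^3 u(x) φ'(x) dx = ∫_0^3 (-4*x^4 + 6*x^3 - 4*x + 6) dx. Term by term:
  ∫_0^3 -4*x^4 dx = -972/5;  ∫_0^3 6*x^3 dx = 243/2;  ∫_0^3 -4*x dx = -18;
  ∫_0^3 6 dx = 18.
Sum: -972/5 + 243/2 − 18 + 18 = -729/10.
So LHS = -729/10.
∫_0^3 v(x) φ(x) dx = ∫_0^3 (-18*x^4 + 54*x^3) dx. Term by term:
  ∫_0^3 -18*x^4 dx = -4374/5;  ∫_0^3 54*x^3 dx = 2187/2.
Sum: -4374/5 + 2187/2 = 2187/10.
So RHS = -∫_0^3 v(x) φ(x) dx = -2187/10.
LHS − RHS = 729/5 ≠ 0, so the identity fails.
(For a valid weak derivative the identity must hold for EVERY test function, in particular this one. The failure shows v is NOT the weak derivative of u.)
Correct weak derivative would be u'(x) = 6*x**2.


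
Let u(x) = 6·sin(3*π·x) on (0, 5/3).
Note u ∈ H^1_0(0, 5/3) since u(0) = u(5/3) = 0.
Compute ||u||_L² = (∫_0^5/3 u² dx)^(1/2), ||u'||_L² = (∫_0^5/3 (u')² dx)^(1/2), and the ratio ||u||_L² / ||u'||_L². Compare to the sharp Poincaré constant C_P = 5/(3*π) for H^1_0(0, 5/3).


||u||_L² / ||u'||_L² = 1/(3*π) < C_P = 5/(3*π).

u(x) = 6·sin(3*π·x), so u'(x) = 18*π*cos(3*π*x).
Writing u(x) = A·sin(kπx/L) with A = 6 and k = 5, use ∫_0^L sin²(kπx/L) dx = L/2 and ∫_0^L cos²(kπx/L) dx = L/2.
u² = 36·sin²(3*π·x) and (u')² = 324*π^2·cos²(3*π·x), and each of sin², cos² integrates to L/2 = 5/6 over (0, 5/3).
∫_0^5/3 u² dx = 30, so ||u||_L² = sqrt(30).
∫_0^5/3 (u')² dx = 270*π^2, so ||u'||_L² = 3*sqrt(30)*π.
Ratio ||u||_L² / ||u'||_L² = 1/(3*π).
Sharp Poincaré constant on H^1_0(0, 5/3) is C_P = L/π = 5/(3*π), achieved by sin(3*π/5·x).
This is the k = 5 harmonic; the ratio L/(kπ) is strictly less than C_P = L/π, consistent with the sharp inequality ||u||_L² ≤ C_P ||u'||_L².


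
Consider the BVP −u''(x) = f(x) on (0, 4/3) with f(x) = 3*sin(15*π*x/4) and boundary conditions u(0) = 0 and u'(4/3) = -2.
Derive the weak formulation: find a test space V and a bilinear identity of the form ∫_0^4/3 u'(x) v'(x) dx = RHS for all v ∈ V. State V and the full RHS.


V = {v ∈ H^1(0, 4/3) : v(0) = 0} (test functions vanish at x = 0 where u is specified); weak form: ∫_0^4/3 u'v' dx = ∫_0^4/3 (3*sin(15*π*x/4)) v dx − 2·v(4/3) for all v ∈ V.

Multiply both sides by a test function v and integrate from 0 to 4/3:
  ∫_0^4/3 −u''(x) v(x) dx = ∫_0^4/3 f(x) v(x) dx.
Integrate the LHS by parts once:
  ∫_0^4/3 −u'' v dx = −[u'(x) v(x)]_0^4/3 + ∫_0^4/3 u'(x) v'(x) dx.
Thus ∫_0^4/3 u'(x) v'(x) dx = ∫_0^4/3 f(x) v(x) dx + [u'(x) v(x)]_0^4/3.
Choose V so that boundary terms are either known or forced to vanish.
Mixed BC: u(0) = 0 (Dirichlet) and u'(4/3) = -2 (Neumann). Define V = {v ∈ H^1(0, 4/3) : v(0) = 0}. Then [u' v]_0^4/3 = u'(4/3)·v(4/3) − u'(0)·0 = − 2·v(4/3).
Weak formulation: find u (satisfying any essential BC) such that ∫_0^4/3 u'(x) v'(x) dx = ∫_0^4/3 f v dx − 2·v(4/3) for all v ∈ V (Dirichlet at 0 absorbed into V; Neumann datum at x = 4/3 contributes the boundary term).
Substituting f(x) = 3*sin(15*π*x/4), the right-hand side is ∫_0^4/3 (3*sin(15*π*x/4)) v dx − 2·v(4/3).


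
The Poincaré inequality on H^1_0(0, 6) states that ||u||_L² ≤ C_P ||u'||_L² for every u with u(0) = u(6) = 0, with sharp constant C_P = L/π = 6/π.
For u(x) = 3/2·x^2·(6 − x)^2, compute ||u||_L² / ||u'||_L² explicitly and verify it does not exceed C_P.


||u||_L² / ||u'||_L² = sqrt(3) < C_P = 6/π.

u(x) = 3/2·x^2·(6 − x)^2, so u'(x) = 6*x*(x - 6)*(x - 3).
u(x) = 3/2·x^2·(6 − x)^2 vanishes at x = 0 and x = 6, so u ∈ H^1_0(0, 6). Differentiate via the product rule and integrate the resulting polynomials term by term.
  ∫_0^6 u² dx = ∫_0^6 (9*x^8/4 - 54*x^7 + 486*x^6 - 1944*x^5 + 2916*x^4) dx. Term by term:
    ∫_0^6 9*x^8/4 dx = 2519424;  ∫_0^6 -54*x^7 dx = -11337408;  ∫_0^6 486*x^6 dx = 136048896/7;
    ∫_0^6 -1944*x^5 dx = -15116544;  ∫_0^6 2916*x^4 dx = 22674816/5.
  Sum: 2519424 − 11337408 + 136048896/7 − 15116544 + 22674816/5 = 1259712/35.
  ∫_0^6 (u')² dx = ∫_0^6 (36*x^6 - 648*x^5 + 4212*x^4 - 11664*x^3 + 11664*x^2) dx. Term by term:
    ∫_0^6 36*x^6 dx = 10077696/7;  ∫_0^6 -648*x^5 dx = -5038848;  ∫_0^6 4212*x^4 dx = 32752512/5;
    ∫_0^6 -11664*x^3 dx = -3779136;  ∫_0^6 11664*x^2 dx = 839808.
  Sum: 10077696/7 − 5038848 + 32752512/5 − 3779136 + 839808 = 419904/35.
∫_0^6 u² dx = 1259712/35, so ||u||_L² = 648*sqrt(105)/35.
∫_0^6 (u')² dx = 419904/35, so ||u'||_L² = 648*sqrt(35)/35.
Ratio ||u||_L² / ||u'||_L² = sqrt(3).
Sharp Poincaré constant on H^1_0(0, 6) is C_P = L/π = 6/π, achieved by sin(π/6·x).
A polynomial bump cannot attain the sharp Poincaré constant (only the first sine eigenfunction does), so the ratio is strictly less than C_P, consistent with ||u||_L² ≤ C_P ||u'||_L².


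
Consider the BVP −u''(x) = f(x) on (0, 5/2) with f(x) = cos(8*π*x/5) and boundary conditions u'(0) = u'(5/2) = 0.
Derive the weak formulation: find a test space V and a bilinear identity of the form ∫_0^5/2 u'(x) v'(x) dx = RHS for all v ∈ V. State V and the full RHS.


V = H^1(0, 5/2) (no boundary constraint on v; u is determined up to an additive constant); weak form: ∫_0^5/2 u'v' dx = ∫_0^5/2 (cos(8*π*x/5)) v dx for all v ∈ V.

Multiply both sides by a test function v and integrate from 0 to 5/2:
  ∫_0^5/2 −u''(x) v(x) dx = ∫_0^5/2 f(x) v(x) dx.
Integrate the LHS by parts once:
  ∫_0^5/2 −u'' v dx = −[u'(x) v(x)]_0^5/2 + ∫_0^5/2 u'(x) v'(x) dx.
Thus ∫_0^5/2 u'(x) v'(x) dx = ∫_0^5/2 f(x) v(x) dx + [u'(x) v(x)]_0^5/2.
Choose V so that boundary terms are either known or forced to vanish.
u has homogeneous Neumann: u'(0) = u'(5/2) = 0. So [u' v]_0^5/2 = 0·v(5/2) − 0·v(0) = 0 for any v; take V = H^1(0, 5/2).
Weak formulation: find u (satisfying any essential BC) such that ∫_0^5/2 u'(x) v'(x) dx = ∫_0^5/2 f v dx for all v ∈ V (homogeneous Neumann, so boundary terms vanish).
Substituting f(x) = cos(8*π*x/5), the right-hand side is ∫_0^5/2 (cos(8*π*x/5)) v dx.
Compatibility check (pure Neumann): taking v ≡ 1 ∈ V gives 0 = ∫_0^5/2 f dx + (0) − (0), i.e. ∫_0^5/2 f dx must equal u'(0) − u'(5/2) = 0. Indeed ∫_0^5/2 (cos(8*π*x/5)) dx = 0, so the data are compatible. The solution is then unique only up to an additive constant (fix it e.g. by requiring ∫_0^5/2 u dx = 0).


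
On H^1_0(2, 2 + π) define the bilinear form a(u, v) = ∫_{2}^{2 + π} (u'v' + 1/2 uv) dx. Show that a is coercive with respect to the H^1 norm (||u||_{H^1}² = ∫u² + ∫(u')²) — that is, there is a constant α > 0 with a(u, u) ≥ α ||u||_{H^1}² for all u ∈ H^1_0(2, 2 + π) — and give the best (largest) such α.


α = 3/4

Coercivity of a(·,·) on H^1_0(2, 2 + π) means a(u, u) ≥ α ||u||_{H^1}² for every u ∈ H^1_0.
The interval has length L = π, and Poincaré/coercivity depend only on L. Here a(u, u) = ∫(u')² + (1/2)·∫u².
Here 0 < c = 1/2 < 1. The condition a(u,u) ≥ α||u||_{H^1}² reads (1−α)∫(u')² ≥ (α−c)∫u². Any admissible α is ≤ 1 (rapidly oscillating u have ∫u²/∫(u')² → 0), and α = 1 would force 0 ≥ (1−c)∫u², impossible since c < 1; so 1−α > 0. By the sharp Poincaré inequality on H^1_0 of an interval of length L, ∫(u')² ≥ (π/L)²∫u² with equality for the first sine mode sin(π(x−x₀)/L) (x₀ the left endpoint), so the inequality holds for all u iff (1−α)(π/L)² ≥ α − c, i.e. α ≤ ((π/L)² + c)/((π/L)² + 1) = (1 + c(L/π)²)/(1 + (L/π)²). With (π/L)² = 1 and c = 1/2, the largest admissible constant is α = ((π/L)² + c)/((π/L)² + 1).
Simplifying, α = 3/4.


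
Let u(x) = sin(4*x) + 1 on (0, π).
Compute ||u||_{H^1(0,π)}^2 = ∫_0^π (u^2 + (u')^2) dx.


||u||_{H^1(0,π)}^2 = 19*π/2

u'(x) = 4*cos(4*x).
Expand u² and (u')² and integrate term by term on (0, π), using: for integers n ≥ 1, ∫_0^π sin²(nx) dx = ∫_0^π cos²(nx) dx = π/2; for n ≠ n', ∫_0^π sin(nx)sin(n'x) dx = ∫_0^π cos(nx)cos(n'x) dx = 0; and by product-to-sum, ∫_0^π sin(nx)cos(n'x) dx = ½∫_0^π [sin((n+n')x) + sin((n−n')x)] dx, which is 0 when n+n' is even and 2n/(n²−n'²) when n+n' is odd (it need not vanish on (0, π)). For the constant mode: ∫_0^π 1 dx = π, ∫_0^π cos(nx) dx = 0, ∫_0^π sin(nx) dx = (1−(−1)^n)/n.
  u² squared terms: (1)²·∫1 dx = 1·π = π;  (1)²·∫sin(4x)² dx = 1·π/2 = π/2.
  u² cross terms: 2·(1)·(1)·∫1·sin(4x) dx = 2·(0) = 0.
  So ∫_0^π u² dx = π + π/2 + 0 = 3*π/2.
  (u')² squared terms: (4)²·∫cos(4x)² dx = 16·π/2 = 8*π.
  So ∫_0^π (u')² dx = 8*π.
||u||_{H^1}^2 = (3*π/2) + (8*π) = 19*π/2.


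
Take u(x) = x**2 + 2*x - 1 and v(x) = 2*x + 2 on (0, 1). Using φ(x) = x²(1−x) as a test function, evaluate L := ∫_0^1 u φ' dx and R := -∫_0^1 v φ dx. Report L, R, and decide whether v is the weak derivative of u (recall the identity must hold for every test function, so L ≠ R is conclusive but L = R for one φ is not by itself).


LHS = -4/15, RHS = -4/15. Yes, v = u' weakly.

u(x) = x**2 + 2*x - 1, classical derivative u'(x) = 2*x + 2.
φ(x) = x²(1−x), so φ'(x) = x*(2 - 3*x).
Note φ(0) = φ(1) = 0, so the boundary term u·φ vanishes.
LHS = ∫_0^1 u(x) φ'(x) dx = ∫_0^1 (-3*x^4 - 4*x^3 + 7*x^2 - 2*x) dx. Term by term:
  ∫_0^1 -3*x^4 dx = -3/5;  ∫_0^1 -4*x^3 dx = -1;  ∫_0^1 7*x^2 dx = 7/3;
  ∫_0^1 -2*x dx = -1.
Sum: -3/5 − 1 + 7/3 − 1 = -4/15.
So LHS = -4/15.
∫_0^1 v(x) φ(x) dx = ∫_0^1 (-2*x^4 + 2*x^2) dx. Term by term:
  ∫_0^1 -2*x^4 dx = -2/5;  ∫_0^1 2*x^2 dx = 2/3.
Sum: -2/5 + 2/3 = 4/15.
So RHS = -∫_0^1 v(x) φ(x) dx = -4/15.
LHS = RHS, so the identity holds for this test φ.
Moreover u is smooth here and v(x) = u'(x) = 2*x + 2 pointwise, so the identity holds for every test function. Hence v is the weak derivative of u.


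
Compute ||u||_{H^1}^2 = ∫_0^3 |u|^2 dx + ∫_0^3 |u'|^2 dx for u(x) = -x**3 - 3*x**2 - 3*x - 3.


||u||_{H^1}^2 = 155709/35

The H^1 norm (squared) on an interval (0, L) is
  ||u||_{H^1}^2 = ∫_0^L u(x)^2 dx + ∫_0^L u'(x)^2 dx.
Compute u'(x) = -3*x**2 - 6*x - 3.
Then u(x)^2 = x**6 + 6*x**5 + 15*x**4 + 24*x**3 + 27*x**2 + 18*x + 9 and u'(x)^2 = 9*x**4 + 36*x**3 + 54*x**2 + 36*x + 9.
Integrate each monomial from 0 to 3 using ∫_0^3 c·x^n dx = c·3^(n+1)/(n+1):
  ∫_0^3 u(x)^2 dx = ∫_0^3 (x^6 + 6*x^5 + 15*x^4 + 24*x^3 + 27*x^2 + 18*x + 9) dx. Term by term:
    ∫_0^3 x^6 dx = 2187/7;  ∫_0^3 6*x^5 dx = 729;  ∫_0^3 15*x^4 dx = 729;
    ∫_0^3 24*x^3 dx = 486;  ∫_0^3 27*x^2 dx = 243;  ∫_0^3 18*x dx = 81;
    ∫_0^3 9 dx = 27.
  Sum: 2187/7 + 729 + 729 + 486 + 243 + 81 + 27 = 18252/7.
  ∫_0^3 u'(x)^2 dx = ∫_0^3 (9*x^4 + 36*x^3 + 54*x^2 + 36*x + 9) dx. Term by term:
    ∫_0^3 9*x^4 dx = 2187/5;  ∫_0^3 36*x^3 dx = 729;  ∫_0^3 54*x^2 dx = 486;
    ∫_0^3 36*x dx = 162;  ∫_0^3 9 dx = 27.
  Sum: 2187/5 + 729 + 486 + 162 + 27 = 9207/5.
Adding: ||u||_{H^1}^2 = 18252/7 + 9207/5 = 155709/35.


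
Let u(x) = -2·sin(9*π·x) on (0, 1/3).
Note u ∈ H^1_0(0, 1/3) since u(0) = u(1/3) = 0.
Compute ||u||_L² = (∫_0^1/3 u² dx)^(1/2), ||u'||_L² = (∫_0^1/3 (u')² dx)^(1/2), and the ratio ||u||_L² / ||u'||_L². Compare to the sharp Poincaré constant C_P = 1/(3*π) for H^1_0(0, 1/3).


||u||_L² / ||u'||_L² = 1/(9*π) < C_P = 1/(3*π).

u(x) = -2·sin(9*π·x), so u'(x) = -18*π*cos(9*π*x).
Writing u(x) = A·sin(kπx/L) with A = -2 and k = 3, use ∫_0^L sin²(kπx/L) dx = L/2 and ∫_0^L cos²(kπx/L) dx = L/2.
u² = 4·sin²(9*π·x) and (u')² = 324*π^2·cos²(9*π·x), and each of sin², cos² integrates to L/2 = 1/6 over (0, 1/3).
∫_0^1/3 u² dx = 2/3, so ||u||_L² = sqrt(6)/3.
∫_0^1/3 (u')² dx = 54*π^2, so ||u'||_L² = 3*sqrt(6)*π.
Ratio ||u||_L² / ||u'||_L² = 1/(9*π).
Sharp Poincaré constant on H^1_0(0, 1/3) is C_P = L/π = 1/(3*π), achieved by sin(3*π·x).
This is the k = 3 harmonic; the ratio L/(kπ) is strictly less than C_P = L/π, consistent with the sharp inequality ||u||_L² ≤ C_P ||u'||_L².


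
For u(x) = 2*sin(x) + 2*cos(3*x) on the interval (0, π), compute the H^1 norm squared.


||u||_{H^1(0,π)}^2 = 24*π

u'(x) = -6*sin(3*x) + 2*cos(x).
Expand u² and (u')² and integrate term by term on (0, π), using: for integers n ≥ 1, ∫_0^π sin²(nx) dx = ∫_0^π cos²(nx) dx = π/2; for n ≠ n', ∫_0^π sin(nx)sin(n'x) dx = ∫_0^π cos(nx)cos(n'x) dx = 0; and by product-to-sum, ∫_0^π sin(nx)cos(n'x) dx = ½∫_0^π [sin((n+n')x) + sin((n−n')x)] dx, which is 0 when n+n' is even and 2n/(n²−n'²) when n+n' is odd (it need not vanish on (0, π)).
  u² squared terms: (2)²·∫cos(3x)² dx = 4·π/2 = 2*π;  (2)²·∫sin(x)² dx = 4·π/2 = 2*π.
  u² cross terms: 2·(2)·(2)·∫cos(3x)·sin(x) dx = 8·(0) = 0.
  So ∫_0^π u² dx = 2*π + 2*π + 0 = 4*π.
  (u')² squared terms: (-6)²·∫sin(3x)² dx = 36·π/2 = 18*π;  (2)²·∫cos(x)² dx = 4·π/2 = 2*π.
  (u')² cross terms: 2·(-6)·(2)·∫sin(3x)·cos(x) dx = -24·(0) = 0.
  So ∫_0^π (u')² dx = 18*π + 2*π + 0 = 20*π.
||u||_{H^1}^2 = (4*π) + (20*π) = 24*π.


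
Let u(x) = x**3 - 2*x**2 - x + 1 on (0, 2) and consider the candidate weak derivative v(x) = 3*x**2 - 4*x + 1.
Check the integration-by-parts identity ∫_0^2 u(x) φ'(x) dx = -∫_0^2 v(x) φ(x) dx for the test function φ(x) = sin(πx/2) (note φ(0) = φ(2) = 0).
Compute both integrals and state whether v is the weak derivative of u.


LHS = -4/π + 96/π^3, RHS = -12/π + 96/π^3. No, v is not the weak derivative of u.

u(x) = x**3 - 2*x**2 - x + 1, classical derivative u'(x) = 3*x**2 - 4*x - 1.
φ(x) = sin(πx/2), so φ'(x) = π*cos(π*x/2)/2.
Note φ(0) = φ(2) = 0, so the boundary term u·φ vanishes.
LHS = ∫_0^2 u(x) φ'(x) dx = ∫_0^2 (π*x^3*cos(π*x/2)/2 - π*x^2*cos(π*x/2) - π*x*cos(π*x/2)/2 + π*cos(π*x/2)/2) dx. Term by term:
  ∫_0^2 π*cos(π*x/2)/2 dx = 0;  ∫_0^2 π*x^3*cos(π*x/2)/2 dx = -24/π + 96/π^3;  ∫_0^2 -π*x^2*cos(π*x/2) dx = 16/π;
  ∫_0^2 -π*x*cos(π*x/2)/2 dx = 4/π.
Sum: 0 + -24/π + 96/π^3 + 16/π + 4/π = -4/π + 96/π^3.
So LHS = -4/π + 96/π^3.
∫_0^2 v(x) φ(x) dx = ∫_0^2 (3*x^2*sin(π*x/2) - 4*x*sin(π*x/2) + sin(π*x/2)) dx. Term by term:
  ∫_0^2 -4*x*sin(π*x/2) dx = -16/π;  ∫_0^2 3*x^2*sin(π*x/2) dx = -96/π^3 + 24/π;  ∫_0^2 sin(π*x/2) dx = 4/π.
Sum: -16/π + -96/π^3 + 24/π + 4/π = -96/π^3 + 12/π.
So RHS = -∫_0^2 v(x) φ(x) dx = -12/π + 96/π^3.
LHS − RHS = 8/π ≠ 0, so the identity fails.
(For a valid weak derivative the identity must hold for EVERY test function, in particular this one. The failure shows v is NOT the weak derivative of u.)
Correct weak derivative would be u'(x) = 3*x**2 - 4*x - 1.


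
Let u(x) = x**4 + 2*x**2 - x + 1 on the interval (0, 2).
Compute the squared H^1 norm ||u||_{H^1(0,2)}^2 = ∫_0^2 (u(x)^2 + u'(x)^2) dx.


||u||_{H^1}^2 = 200488/315

The H^1 norm (squared) on an interval (0, L) is
  ||u||_{H^1}^2 = ∫_0^L u(x)^2 dx + ∫_0^L u'(x)^2 dx.
Compute u'(x) = 4*x**3 + 4*x - 1.
Then u(x)^2 = x**8 + 4*x**6 - 2*x**5 + 6*x**4 - 4*x**3 + 5*x**2 - 2*x + 1 and u'(x)^2 = 16*x**6 + 32*x**4 - 8*x**3 + 16*x**2 - 8*x + 1.
Integrate each monomial from 0 to 2 using ∫_0^2 c·x^n dx = c·2^(n+1)/(n+1):
  ∫_0^2 u(x)^2 dx = ∫_0^2 (x^8 + 4*x^6 - 2*x^5 + 6*x^4 - 4*x^3 + 5*x^2 - 2*x + 1) dx. Term by term:
    ∫_0^2 x^8 dx = 512/9;  ∫_0^2 4*x^6 dx = 512/7;  ∫_0^2 -2*x^5 dx = -64/3;
    ∫_0^2 6*x^4 dx = 192/5;  ∫_0^2 -4*x^3 dx = -16;  ∫_0^2 5*x^2 dx = 40/3;
    ∫_0^2 -2*x dx = -4;  ∫_0^2 1 dx = 2.
  Sum: 512/9 + 512/7 − 64/3 + 192/5 − 16 + 40/3 − 4 + 2 = 44866/315.
  ∫_0^2 u'(x)^2 dx = ∫_0^2 (16*x^6 + 32*x^4 - 8*x^3 + 16*x^2 - 8*x + 1) dx. Term by term:
    ∫_0^2 16*x^6 dx = 2048/7;  ∫_0^2 32*x^4 dx = 1024/5;  ∫_0^2 -8*x^3 dx = -32;
    ∫_0^2 16*x^2 dx = 128/3;  ∫_0^2 -8*x dx = -16;  ∫_0^2 1 dx = 2.
  Sum: 2048/7 + 1024/5 − 32 + 128/3 − 16 + 2 = 51874/105.
Adding: ||u||_{H^1}^2 = 44866/315 + 51874/105 = 200488/315.


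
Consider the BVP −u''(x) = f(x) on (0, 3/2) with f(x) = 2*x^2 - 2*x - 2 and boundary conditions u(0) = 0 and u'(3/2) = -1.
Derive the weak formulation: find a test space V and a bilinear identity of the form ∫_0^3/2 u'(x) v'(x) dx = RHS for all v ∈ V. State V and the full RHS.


V = {v ∈ H^1(0, 3/2) : v(0) = 0} (test functions vanish at x = 0 where u is specified); weak form: ∫_0^3/2 u'v' dx = ∫_0^3/2 (2*x^2 - 2*x - 2) v dx − v(3/2) for all v ∈ V.

Multiply both sides by a test function v and integrate from 0 to 3/2:
  ∫_0^3/2 −u''(x) v(x) dx = ∫_0^3/2 f(x) v(x) dx.
Integrate the LHS by parts once:
  ∫_0^3/2 −u'' v dx = −[u'(x) v(x)]_0^3/2 + ∫_0^3/2 u'(x) v'(x) dx.
Thus ∫_0^3/2 u'(x) v'(x) dx = ∫_0^3/2 f(x) v(x) dx + [u'(x) v(x)]_0^3/2.
Choose V so that boundary terms are either known or forced to vanish.
Mixed BC: u(0) = 0 (Dirichlet) and u'(3/2) = -1 (Neumann). Define V = {v ∈ H^1(0, 3/2) : v(0) = 0}. Then [u' v]_0^3/2 = u'(3/2)·v(3/2) − u'(0)·0 = − v(3/2).
Weak formulation: find u (satisfying any essential BC) such that ∫_0^3/2 u'(x) v'(x) dx = ∫_0^3/2 f v dx − v(3/2) for all v ∈ V (Dirichlet at 0 absorbed into V; Neumann datum at x = 3/2 contributes the boundary term).
Substituting f(x) = 2*x^2 - 2*x - 2, the right-hand side is ∫_0^3/2 (2*x^2 - 2*x - 2) v dx − v(3/2).


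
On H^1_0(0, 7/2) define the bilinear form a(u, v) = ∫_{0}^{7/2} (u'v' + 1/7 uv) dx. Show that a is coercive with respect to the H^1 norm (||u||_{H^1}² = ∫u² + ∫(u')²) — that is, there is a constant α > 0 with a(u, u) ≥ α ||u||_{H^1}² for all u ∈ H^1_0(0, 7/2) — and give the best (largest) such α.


α = (7 + 4*π^2)/(4*π^2 + 49)

Coercivity of a(·,·) on H^1_0(0, 7/2) means a(u, u) ≥ α ||u||_{H^1}² for every u ∈ H^1_0.
The interval has length L = 7/2, and Poincaré/coercivity depend only on L. Here a(u, u) = ∫(u')² + (1/7)·∫u².
Here 0 < c = 1/7 < 1. The condition a(u,u) ≥ α||u||_{H^1}² reads (1−α)∫(u')² ≥ (α−c)∫u². Any admissible α is ≤ 1 (rapidly oscillating u have ∫u²/∫(u')² → 0), and α = 1 would force 0 ≥ (1−c)∫u², impossible since c < 1; so 1−α > 0. By the sharp Poincaré inequality on H^1_0 of an interval of length L, ∫(u')² ≥ (π/L)²∫u² with equality for the first sine mode sin(π(x−x₀)/L) (x₀ the left endpoint), so the inequality holds for all u iff (1−α)(π/L)² ≥ α − c, i.e. α ≤ ((π/L)² + c)/((π/L)² + 1) = (1 + c(L/π)²)/(1 + (L/π)²). With (π/L)² = 4*π^2/49 and c = 1/7, the largest admissible constant is α = ((π/L)² + c)/((π/L)² + 1).
Simplifying, α = (7 + 4*π^2)/(4*π^2 + 49).


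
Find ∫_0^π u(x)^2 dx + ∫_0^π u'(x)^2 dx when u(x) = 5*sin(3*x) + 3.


||u||_{H^1(0,π)}^2 = 20 + 134*π

u'(x) = 15*cos(3*x).
Expand u² and (u')² and integrate term by term on (0, π), using: for integers n ≥ 1, ∫_0^π sin²(nx) dx = ∫_0^π cos²(nx) dx = π/2; for n ≠ n', ∫_0^π sin(nx)sin(n'x) dx = ∫_0^π cos(nx)cos(n'x) dx = 0; and by product-to-sum, ∫_0^π sin(nx)cos(n'x) dx = ½∫_0^π [sin((n+n')x) + sin((n−n')x)] dx, which is 0 when n+n' is even and 2n/(n²−n'²) when n+n' is odd (it need not vanish on (0, π)). For the constant mode: ∫_0^π 1 dx = π, ∫_0^π cos(nx) dx = 0, ∫_0^π sin(nx) dx = (1−(−1)^n)/n.
  u² squared terms: (3)²·∫1 dx = 9·π = 9*π;  (5)²·∫sin(3x)² dx = 25·π/2 = 25*π/2.
  u² cross terms: 2·(3)·(5)·∫1·sin(3x) dx = 30·(2/3) = 20.
  So ∫_0^π u² dx = 9*π + 25*π/2 + 20 = 20 + 43*π/2.
  (u')² squared terms: (15)²·∫cos(3x)² dx = 225·π/2 = 225*π/2.
  So ∫_0^π (u')² dx = 225*π/2.
||u||_{H^1}^2 = (20 + 43*π/2) + (225*π/2) = 20 + 134*π.


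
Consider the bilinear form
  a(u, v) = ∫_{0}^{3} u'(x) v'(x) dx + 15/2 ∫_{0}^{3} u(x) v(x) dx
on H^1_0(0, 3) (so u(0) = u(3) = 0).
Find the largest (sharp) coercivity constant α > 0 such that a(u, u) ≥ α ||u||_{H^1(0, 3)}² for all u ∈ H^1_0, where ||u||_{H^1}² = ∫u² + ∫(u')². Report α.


α = 1

Coercivity of a(·,·) on H^1_0(0, 3) means a(u, u) ≥ α ||u||_{H^1}² for every u ∈ H^1_0.
The interval has length L = 3, and Poincaré/coercivity depend only on L. Here a(u, u) = ∫(u')² + (15/2)·∫u².
Here c = 15/2 ≥ 1, so a(u,u) = ∫(u')² + c∫u² ≥ ∫(u')² + ∫u² = ||u||_{H^1}², i.e. α = 1 works. No larger α is possible: a(u,u) ≥ α||u||_{H^1}² means (1−α)∫(u')² ≥ (α−c)∫u², and for the modes u_n = sin(nπ(x−x₀)/L) (x₀ the left endpoint) one has ∫u_n²/∫(u_n')² = (L/(nπ))² → 0, so a(u_n,u_n)/||u_n||_{H^1}² → 1. Hence the optimal constant is α = 1.
Therefore α = 1.


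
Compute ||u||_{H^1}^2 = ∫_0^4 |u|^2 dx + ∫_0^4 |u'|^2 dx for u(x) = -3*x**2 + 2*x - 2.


||u||_{H^1}^2 = 29408/15

The H^1 norm (squared) on an interval (0, L) is
  ||u||_{H^1}^2 = ∫_0^L u(x)^2 dx + ∫_0^L u'(x)^2 dx.
Compute u'(x) = 2 - 6*x.
Then u(x)^2 = 9*x**4 - 12*x**3 + 16*x**2 - 8*x + 4 and u'(x)^2 = 36*x**2 - 24*x + 4.
Integrate each monomial from 0 to 4 using ∫_0^4 c·x^n dx = c·4^(n+1)/(n+1):
  ∫_0^4 u(x)^2 dx = ∫_0^4 (9*x^4 - 12*x^3 + 16*x^2 - 8*x + 4) dx. Term by term:
    ∫_0^4 9*x^4 dx = 9216/5;  ∫_0^4 -12*x^3 dx = -768;  ∫_0^4 16*x^2 dx = 1024/3;
    ∫_0^4 -8*x dx = -64;  ∫_0^4 4 dx = 16.
  Sum: 9216/5 − 768 + 1024/3 − 64 + 16 = 20528/15.
  ∫_0^4 u'(x)^2 dx = ∫_0^4 (36*x^2 - 24*x + 4) dx. Term by term:
    ∫_0^4 36*x^2 dx = 768;  ∫_0^4 -24*x dx = -192;  ∫_0^4 4 dx = 16.
  Sum: 768 − 192 + 16 = 592.
Adding: ||u||_{H^1}^2 = 20528/15 + 592 = 29408/15.


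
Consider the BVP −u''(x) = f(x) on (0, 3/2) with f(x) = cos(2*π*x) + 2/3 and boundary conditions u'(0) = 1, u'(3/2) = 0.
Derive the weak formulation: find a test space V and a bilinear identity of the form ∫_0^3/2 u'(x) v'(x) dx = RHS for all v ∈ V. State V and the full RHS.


V = H^1(0, 3/2) (v unrestricted at boundary; u is determined up to an additive constant); weak form: ∫_0^3/2 u'v' dx = ∫_0^3/2 (cos(2*π*x) + 2/3) v dx − v(0) for all v ∈ V.

Multiply both sides by a test function v and integrate from 0 to 3/2:
  ∫_0^3/2 −u''(x) v(x) dx = ∫_0^3/2 f(x) v(x) dx.
Integrate the LHS by parts once:
  ∫_0^3/2 −u'' v dx = −[u'(x) v(x)]_0^3/2 + ∫_0^3/2 u'(x) v'(x) dx.
Thus ∫_0^3/2 u'(x) v'(x) dx = ∫_0^3/2 f(x) v(x) dx + [u'(x) v(x)]_0^3/2.
Choose V so that boundary terms are either known or forced to vanish.
u has inhomogeneous Neumann u'(0) = 1, u'(3/2) = 0. [u' v]_0^3/2 = (0)·v(3/2) − (1)·v(0) = − v(0). Take V = H^1(0, 3/2); boundary term becomes part of RHS.
Weak formulation: find u (satisfying any essential BC) such that ∫_0^3/2 u'(x) v'(x) dx = ∫_0^3/2 f v dx − v(0) for all v ∈ V (Neumann data are natural BCs: they enter the RHS as boundary terms).
Substituting f(x) = cos(2*π*x) + 2/3, the right-hand side is ∫_0^3/2 (cos(2*π*x) + 2/3) v dx − v(0).
Compatibility check (pure Neumann): taking v ≡ 1 ∈ V gives 0 = ∫_0^3/2 f dx + (0) − (1), i.e. ∫_0^3/2 f dx must equal u'(0) − u'(3/2) = 1. Indeed ∫_0^3/2 (cos(2*π*x) + 2/3) dx = 1, so the data are compatible. The solution is then unique only up to an additive constant (fix it e.g. by requiring ∫_0^3/2 u dx = 0).


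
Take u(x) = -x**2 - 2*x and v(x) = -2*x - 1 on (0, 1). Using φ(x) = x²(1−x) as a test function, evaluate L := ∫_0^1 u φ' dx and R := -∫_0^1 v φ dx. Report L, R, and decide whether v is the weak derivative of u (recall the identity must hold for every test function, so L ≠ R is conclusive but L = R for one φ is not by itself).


LHS = 4/15, RHS = 11/60. No, v is not the weak derivative of u.

u(x) = -x**2 - 2*x, classical derivative u'(x) = -2*x - 2.
φ(x) = x²(1−x), so φ'(x) = x*(2 - 3*x).
Note φ(0) = φ(1) = 0, so the boundary term u·φ vanishes.
LHS = ∫_0^1 u(x) φ'(x) dx = ∫_0^1 (3*x^4 + 4*x^3 - 4*x^2) dx. Term by term:
  ∫_0^1 3*x^4 dx = 3/5;  ∫_0^1 4*x^3 dx = 1;  ∫_0^1 -4*x^2 dx = -4/3.
Sum: 3/5 + 1 − 4/3 = 4/15.
So LHS = 4/15.
∫_0^1 v(x) φ(x) dx = ∫_0^1 (2*x^4 - x^3 - x^2) dx. Term by term:
  ∫_0^1 2*x^4 dx = 2/5;  ∫_0^1 -x^3 dx = -1/4;  ∫_0^1 -x^2 dx = -1/3.
Sum: 2/5 − 1/4 − 1/3 = -11/60.
So RHS = -∫_0^1 v(x) φ(x) dx = 11/60.
LHS − RHS = 1/12 ≠ 0, so the identity fails.
(For a valid weak derivative the identity must hold for EVERY test function, in particular this one. The failure shows v is NOT the weak derivative of u.)
Correct weak derivative would be u'(x) = -2*x - 2.


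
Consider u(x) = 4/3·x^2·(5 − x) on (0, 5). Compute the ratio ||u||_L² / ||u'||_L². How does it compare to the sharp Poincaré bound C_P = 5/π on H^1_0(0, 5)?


||u||_L² / ||u'||_L² = 5*sqrt(14)/14 < C_P = 5/π.

u(x) = 4/3·x^2·(5 − x), so u'(x) = 4*x*(10 - 3*x)/3.
u(x) = 4/3·x^2·(5 − x) vanishes at x = 0 and x = 5, so u ∈ H^1_0(0, 5). Differentiate via the product rule and integrate the resulting polynomials term by term.
  ∫_0^5 u² dx = ∫_0^5 (16*x^6/9 - 160*x^5/9 + 400*x^4/9) dx. Term by term:
    ∫_0^5 16*x^6/9 dx = 1250000/63;  ∫_0^5 -160*x^5/9 dx = -1250000/27;  ∫_0^5 400*x^4/9 dx = 250000/9.
  Sum: 1250000/63 − 1250000/27 + 250000/9 = 250000/189.
  ∫_0^5 (u')² dx = ∫_0^5 (16*x^4 - 320*x^3/3 + 1600*x^2/9) dx. Term by term:
    ∫_0^5 16*x^4 dx = 10000;  ∫_0^5 -320*x^3/3 dx = -50000/3;  ∫_0^5 1600*x^2/9 dx = 200000/27.
  Sum: 10000 − 50000/3 + 200000/27 = 20000/27.
∫_0^5 u² dx = 250000/189, so ||u||_L² = 500*sqrt(21)/63.
∫_0^5 (u')² dx = 20000/27, so ||u'||_L² = 100*sqrt(6)/9.
Ratio ||u||_L² / ||u'||_L² = 5*sqrt(14)/14.
Sharp Poincaré constant on H^1_0(0, 5) is C_P = L/π = 5/π, achieved by sin(π/5·x).
A polynomial bump cannot attain the sharp Poincaré constant (only the first sine eigenfunction does), so the ratio is strictly less than C_P, consistent with ||u||_L² ≤ C_P ||u'||_L².


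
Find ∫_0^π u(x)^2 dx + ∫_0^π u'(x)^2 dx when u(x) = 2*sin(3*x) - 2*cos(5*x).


||u||_{H^1(0,π)}^2 = 72*π

u'(x) = 10*sin(5*x) + 6*cos(3*x).
Expand u² and (u')² and integrate term by term on (0, π), using: for integers n ≥ 1, ∫_0^π sin²(nx) dx = ∫_0^π cos²(nx) dx = π/2; for n ≠ n', ∫_0^π sin(nx)sin(n'x) dx = ∫_0^π cos(nx)cos(n'x) dx = 0; and by product-to-sum, ∫_0^π sin(nx)cos(n'x) dx = ½∫_0^π [sin((n+n')x) + sin((n−n')x)] dx, which is 0 when n+n' is even and 2n/(n²−n'²) when n+n' is odd (it need not vanish on (0, π)).
  u² squared terms: (-2)²·∫cos(5x)² dx = 4·π/2 = 2*π;  (2)²·∫sin(3x)² dx = 4·π/2 = 2*π.
  u² cross terms: 2·(-2)·(2)·∫cos(5x)·sin(3x) dx = -8·(0) = 0.
  So ∫_0^π u² dx = 2*π + 2*π + 0 = 4*π.
  (u')² squared terms: (6)²·∫cos(3x)² dx = 36·π/2 = 18*π;  (10)²·∫sin(5x)² dx = 100·π/2 = 50*π.
  (u')² cross terms: 2·(6)·(10)·∫cos(3x)·sin(5x) dx = 120·(0) = 0.
  So ∫_0^π (u')² dx = 18*π + 50*π + 0 = 68*π.
||u||_{H^1}^2 = (4*π) + (68*π) = 72*π.


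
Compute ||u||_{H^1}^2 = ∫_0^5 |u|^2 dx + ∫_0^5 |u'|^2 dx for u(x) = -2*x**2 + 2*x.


||u||_{H^1}^2 = 5710/3

The H^1 norm (squared) on an interval (0, L) is
  ||u||_{H^1}^2 = ∫_0^L u(x)^2 dx + ∫_0^L u'(x)^2 dx.
Compute u'(x) = 2 - 4*x.
Then u(x)^2 = 4*x**4 - 8*x**3 + 4*x**2 and u'(x)^2 = 16*x**2 - 16*x + 4.
Integrate each monomial from 0 to 5 using ∫_0^5 c·x^n dx = c·5^(n+1)/(n+1):
  ∫_0^5 u(x)^2 dx = ∫_0^5 (4*x^4 - 8*x^3 + 4*x^2) dx. Term by term:
    ∫_0^5 4*x^4 dx = 2500;  ∫_0^5 -8*x^3 dx = -1250;  ∫_0^5 4*x^2 dx = 500/3.
  Sum: 2500 − 1250 + 500/3 = 4250/3.
  ∫_0^5 u'(x)^2 dx = ∫_0^5 (16*x^2 - 16*x + 4) dx. Term by term:
    ∫_0^5 16*x^2 dx = 2000/3;  ∫_0^5 -16*x dx = -200;  ∫_0^5 4 dx = 20.
  Sum: 2000/3 − 200 + 20 = 1460/3.
Adding: ||u||_{H^1}^2 = 4250/3 + 1460/3 = 5710/3.


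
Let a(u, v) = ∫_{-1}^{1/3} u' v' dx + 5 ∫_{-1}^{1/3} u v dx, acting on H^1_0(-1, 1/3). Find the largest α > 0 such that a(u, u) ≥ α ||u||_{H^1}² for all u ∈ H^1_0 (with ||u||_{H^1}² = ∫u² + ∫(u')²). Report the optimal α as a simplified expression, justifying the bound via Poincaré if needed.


α = 1

Coercivity of a(·,·) on H^1_0(-1, 1/3) means a(u, u) ≥ α ||u||_{H^1}² for every u ∈ H^1_0.
The interval has length L = 4/3, and Poincaré/coercivity depend only on L. Here a(u, u) = ∫(u')² + (5)·∫u².
Here c = 5 ≥ 1, so a(u,u) = ∫(u')² + c∫u² ≥ ∫(u')² + ∫u² = ||u||_{H^1}², i.e. α = 1 works. No larger α is possible: a(u,u) ≥ α||u||_{H^1}² means (1−α)∫(u')² ≥ (α−c)∫u², and for the modes u_n = sin(nπ(x−x₀)/L) (x₀ the left endpoint) one has ∫u_n²/∫(u_n')² = (L/(nπ))² → 0, so a(u_n,u_n)/||u_n||_{H^1}² → 1. Hence the optimal constant is α = 1.
Therefore α = 1.


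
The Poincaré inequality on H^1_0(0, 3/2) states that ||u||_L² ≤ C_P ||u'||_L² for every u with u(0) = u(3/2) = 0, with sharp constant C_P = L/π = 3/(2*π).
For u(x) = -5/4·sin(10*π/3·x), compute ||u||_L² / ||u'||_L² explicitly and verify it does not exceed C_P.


||u||_L² / ||u'||_L² = 3/(10*π) < C_P = 3/(2*π).

u(x) = -5/4·sin(10*π/3·x), so u'(x) = -25*π*cos(10*π*x/3)/6.
Writing u(x) = A·sin(kπx/L) with A = -5/4 and k = 5, use ∫_0^L sin²(kπx/L) dx = L/2 and ∫_0^L cos²(kπx/L) dx = L/2.
u² = 25/16·sin²(10*π/3·x) and (u')² = 625*π^2/36·cos²(10*π/3·x), and each of sin², cos² integrates to L/2 = 3/4 over (0, 3/2).
∫_0^3/2 u² dx = 75/64, so ||u||_L² = 5*sqrt(3)/8.
∫_0^3/2 (u')² dx = 625*π^2/48, so ||u'||_L² = 25*sqrt(3)*π/12.
Ratio ||u||_L² / ||u'||_L² = 3/(10*π).
Sharp Poincaré constant on H^1_0(0, 3/2) is C_P = L/π = 3/(2*π), achieved by sin(2*π/3·x).
This is the k = 5 harmonic; the ratio L/(kπ) is strictly less than C_P = L/π, consistent with the sharp inequality ||u||_L² ≤ C_P ||u'||_L².


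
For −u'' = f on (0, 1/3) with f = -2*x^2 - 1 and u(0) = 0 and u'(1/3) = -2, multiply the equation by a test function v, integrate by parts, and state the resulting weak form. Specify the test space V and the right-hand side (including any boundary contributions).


V = {v ∈ H^1(0, 1/3) : v(0) = 0} (test functions vanish at x = 0 where u is specified); weak form: ∫_0^1/3 u'v' dx = ∫_0^1/3 (-2*x^2 - 1) v dx − 2·v(1/3) for all v ∈ V.

Multiply both sides by a test function v and integrate from 0 to 1/3:
  ∫_0^1/3 −u''(x) v(x) dx = ∫_0^1/3 f(x) v(x) dx.
Integrate the LHS by parts once:
  ∫_0^1/3 −u'' v dx = −[u'(x) v(x)]_0^1/3 + ∫_0^1/3 u'(x) v'(x) dx.
Thus ∫_0^1/3 u'(x) v'(x) dx = ∫_0^1/3 f(x) v(x) dx + [u'(x) v(x)]_0^1/3.
Choose V so that boundary terms are either known or forced to vanish.
Mixed BC: u(0) = 0 (Dirichlet) and u'(1/3) = -2 (Neumann). Define V = {v ∈ H^1(0, 1/3) : v(0) = 0}. Then [u' v]_0^1/3 = u'(1/3)·v(1/3) − u'(0)·0 = − 2·v(1/3).
Weak formulation: find u (satisfying any essential BC) such that ∫_0^1/3 u'(x) v'(x) dx = ∫_0^1/3 f v dx − 2·v(1/3) for all v ∈ V (Dirichlet at 0 absorbed into V; Neumann datum at x = 1/3 contributes the boundary term).
Substituting f(x) = -2*x^2 - 1, the right-hand side is ∫_0^1/3 (-2*x^2 - 1) v dx − 2·v(1/3).


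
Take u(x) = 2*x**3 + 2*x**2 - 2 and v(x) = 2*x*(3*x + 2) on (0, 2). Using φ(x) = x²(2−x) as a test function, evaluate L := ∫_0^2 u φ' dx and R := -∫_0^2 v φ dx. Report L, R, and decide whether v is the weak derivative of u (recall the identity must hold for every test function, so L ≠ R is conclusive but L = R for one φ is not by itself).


LHS = -96/5, RHS = -96/5. Yes, v = u' weakly.

u(x) = 2*x**3 + 2*x**2 - 2, classical derivative u'(x) = 6*x**2 + 4*x.
φ(x) = x²(2−x), so φ'(x) = x*(4 - 3*x).
Note φ(0) = φ(2) = 0, so the boundary term u·φ vanishes.
LHS = ∫_0^2 u(x) φ'(x) dx = ∫_0^2 (-6*x^5 + 2*x^4 + 8*x^3 + 6*x^2 - 8*x) dx. Term by term:
  ∫_0^2 -6*x^5 dx = -64;  ∫_0^2 2*x^4 dx = 64/5;  ∫_0^2 8*x^3 dx = 32;
  ∫_0^2 6*x^2 dx = 16;  ∫_0^2 -8*x dx = -16.
Sum: -64 + 64/5 + 32 + 16 − 16 = -96/5.
So LHS = -96/5.
∫_0^2 v(x) φ(x) dx = ∫_0^2 (-6*x^5 + 8*x^4 + 8*x^3) dx. Term by term:
  ∫_0^2 -6*x^5 dx = -64;  ∫_0^2 8*x^4 dx = 256/5;  ∫_0^2 8*x^3 dx = 32.
Sum: -64 + 256/5 + 32 = 96/5.
So RHS = -∫_0^2 v(x) φ(x) dx = -96/5.
LHS = RHS, so the identity holds for this test φ.
Moreover u is smooth here and v(x) = u'(x) = 6*x**2 + 4*x pointwise, so the identity holds for every test function. Hence v is the weak derivative of u.


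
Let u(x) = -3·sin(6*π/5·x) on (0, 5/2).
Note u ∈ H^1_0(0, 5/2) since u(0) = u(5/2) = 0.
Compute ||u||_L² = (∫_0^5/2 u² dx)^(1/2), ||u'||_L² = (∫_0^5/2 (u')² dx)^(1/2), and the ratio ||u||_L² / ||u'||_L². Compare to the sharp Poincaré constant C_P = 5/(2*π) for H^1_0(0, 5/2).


||u||_L² / ||u'||_L² = 5/(6*π) < C_P = 5/(2*π).

u(x) = -3·sin(6*π/5·x), so u'(x) = -18*π*cos(6*π*x/5)/5.
Writing u(x) = A·sin(kπx/L) with A = -3 and k = 3, use ∫_0^L sin²(kπx/L) dx = L/2 and ∫_0^L cos²(kπx/L) dx = L/2.
u² = 9·sin²(6*π/5·x) and (u')² = 324*π^2/25·cos²(6*π/5·x), and each of sin², cos² integrates to L/2 = 5/4 over (0, 5/2).
∫_0^5/2 u² dx = 45/4, so ||u||_L² = 3*sqrt(5)/2.
∫_0^5/2 (u')² dx = 81*π^2/5, so ||u'||_L² = 9*sqrt(5)*π/5.
Ratio ||u||_L² / ||u'||_L² = 5/(6*π).
Sharp Poincaré constant on H^1_0(0, 5/2) is C_P = L/π = 5/(2*π), achieved by sin(2*π/5·x).
This is the k = 3 harmonic; the ratio L/(kπ) is strictly less than C_P = L/π, consistent with the sharp inequality ||u||_L² ≤ C_P ||u'||_L².


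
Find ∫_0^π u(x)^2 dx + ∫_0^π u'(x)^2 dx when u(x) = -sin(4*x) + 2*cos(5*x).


||u||_{H^1(0,π)}^2 = 832/9 + 121*π/2

u'(x) = -10*sin(5*x) - 4*cos(4*x).
Expand u² and (u')² and integrate term by term on (0, π), using: for integers n ≥ 1, ∫_0^π sin²(nx) dx = ∫_0^π cos²(nx) dx = π/2; for n ≠ n', ∫_0^π sin(nx)sin(n'x) dx = ∫_0^π cos(nx)cos(n'x) dx = 0; and by product-to-sum, ∫_0^π sin(nx)cos(n'x) dx = ½∫_0^π [sin((n+n')x) + sin((n−n')x)] dx, which is 0 when n+n' is even and 2n/(n²−n'²) when n+n' is odd (it need not vanish on (0, π)).
  u² squared terms: (-1)²·∫sin(4x)² dx = 1·π/2 = π/2;  (2)²·∫cos(5x)² dx = 4·π/2 = 2*π.
  u² cross terms: 2·(-1)·(2)·∫sin(4x)·cos(5x) dx = -4·(-8/9) = 32/9.
  So ∫_0^π u² dx = π/2 + 2*π + 32/9 = 32/9 + 5*π/2.
  (u')² squared terms: (-10)²·∫sin(5x)² dx = 100·π/2 = 50*π;  (-4)²·∫cos(4x)² dx = 16·π/2 = 8*π.
  (u')² cross terms: 2·(-10)·(-4)·∫sin(5x)·cos(4x) dx = 80·(10/9) = 800/9.
  So ∫_0^π (u')² dx = 50*π + 8*π + 800/9 = 800/9 + 58*π.
||u||_{H^1}^2 = (32/9 + 5*π/2) + (800/9 + 58*π) = 832/9 + 121*π/2.


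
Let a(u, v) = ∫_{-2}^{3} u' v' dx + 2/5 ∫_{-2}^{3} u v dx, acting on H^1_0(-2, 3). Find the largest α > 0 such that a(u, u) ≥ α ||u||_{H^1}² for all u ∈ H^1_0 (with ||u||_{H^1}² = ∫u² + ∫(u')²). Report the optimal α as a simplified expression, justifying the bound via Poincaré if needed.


α = (π^2 + 10)/(π^2 + 25)

Coercivity of a(·,·) on H^1_0(-2, 3) means a(u, u) ≥ α ||u||_{H^1}² for every u ∈ H^1_0.
The interval has length L = 5, and Poincaré/coercivity depend only on L. Here a(u, u) = ∫(u')² + (2/5)·∫u².
Here 0 < c = 2/5 < 1. The condition a(u,u) ≥ α||u||_{H^1}² reads (1−α)∫(u')² ≥ (α−c)∫u². Any admissible α is ≤ 1 (rapidly oscillating u have ∫u²/∫(u')² → 0), and α = 1 would force 0 ≥ (1−c)∫u², impossible since c < 1; so 1−α > 0. By the sharp Poincaré inequality on H^1_0 of an interval of length L, ∫(u')² ≥ (π/L)²∫u² with equality for the first sine mode sin(π(x−x₀)/L) (x₀ the left endpoint), so the inequality holds for all u iff (1−α)(π/L)² ≥ α − c, i.e. α ≤ ((π/L)² + c)/((π/L)² + 1) = (1 + c(L/π)²)/(1 + (L/π)²). With (π/L)² = π^2/25 and c = 2/5, the largest admissible constant is α = ((π/L)² + c)/((π/L)² + 1).
Simplifying, α = (π^2 + 10)/(π^2 + 25).


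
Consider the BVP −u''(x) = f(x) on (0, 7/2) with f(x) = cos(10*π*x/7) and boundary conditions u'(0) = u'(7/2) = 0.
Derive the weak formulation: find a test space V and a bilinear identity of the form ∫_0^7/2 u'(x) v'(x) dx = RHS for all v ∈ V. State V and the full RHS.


V = H^1(0, 7/2) (no boundary constraint on v; u is determined up to an additive constant); weak form: ∫_0^7/2 u'v' dx = ∫_0^7/2 (cos(10*π*x/7)) v dx for all v ∈ V.

Multiply both sides by a test function v and integrate from 0 to 7/2:
  ∫_0^7/2 −u''(x) v(x) dx = ∫_0^7/2 f(x) v(x) dx.
Integrate the LHS by parts once:
  ∫_0^7/2 −u'' v dx = −[u'(x) v(x)]_0^7/2 + ∫_0^7/2 u'(x) v'(x) dx.
Thus ∫_0^7/2 u'(x) v'(x) dx = ∫_0^7/2 f(x) v(x) dx + [u'(x) v(x)]_0^7/2.
Choose V so that boundary terms are either known or forced to vanish.
u has homogeneous Neumann: u'(0) = u'(7/2) = 0. So [u' v]_0^7/2 = 0·v(7/2) − 0·v(0) = 0 for any v; take V = H^1(0, 7/2).
Weak formulation: find u (satisfying any essential BC) such that ∫_0^7/2 u'(x) v'(x) dx = ∫_0^7/2 f v dx for all v ∈ V (homogeneous Neumann, so boundary terms vanish).
Substituting f(x) = cos(10*π*x/7), the right-hand side is ∫_0^7/2 (cos(10*π*x/7)) v dx.
Compatibility check (pure Neumann): taking v ≡ 1 ∈ V gives 0 = ∫_0^7/2 f dx + (0) − (0), i.e. ∫_0^7/2 f dx must equal u'(0) − u'(7/2) = 0. Indeed ∫_0^7/2 (cos(10*π*x/7)) dx = 0, so the data are compatible. The solution is then unique only up to an additive constant (fix it e.g. by requiring ∫_0^7/2 u dx = 0).
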